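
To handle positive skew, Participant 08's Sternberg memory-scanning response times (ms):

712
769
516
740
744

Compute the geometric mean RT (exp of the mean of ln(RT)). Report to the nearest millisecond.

ln(RT): 6.5681, 6.6451, 6.2461, 6.6067, 6.6120
Mean ln(RT) = 32.6780/5 = 6.53559
Geometric mean = exp(6.53559) = 689.24 ms

689 ms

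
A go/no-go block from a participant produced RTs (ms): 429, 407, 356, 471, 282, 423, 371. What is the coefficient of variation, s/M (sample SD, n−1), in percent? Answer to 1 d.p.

n = 7, Σ = 2739, M = 391.2857
Σ(x−M)² = 22629.429; s = √(22629.429/6) = 61.4131
CV = 61.4131 / 391.2857 = 0.15695 = 15.695%

15.7%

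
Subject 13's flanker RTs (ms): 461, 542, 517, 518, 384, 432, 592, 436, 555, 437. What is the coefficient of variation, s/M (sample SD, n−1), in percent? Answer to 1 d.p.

13.7%

n = 10, Σ = 4874, M = 487.4000
Σ(x−M)² = 39944.400; s = √(39944.400/9) = 66.6203
CV = 66.6203 / 487.4000 = 0.13669 = 13.669%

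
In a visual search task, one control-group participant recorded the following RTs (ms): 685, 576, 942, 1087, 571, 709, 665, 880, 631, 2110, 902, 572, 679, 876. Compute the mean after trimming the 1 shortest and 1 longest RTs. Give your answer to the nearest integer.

Sorted: 571, 572, 576, 631, 665, 679, 685, 709, 876, 880, 902, 942, 1087, 2110
Drop lowest 1 (571) and highest 1 (2110)
Remaining (n=12): Σ = 9204, mean = 9204/12 = 767.000

767 ms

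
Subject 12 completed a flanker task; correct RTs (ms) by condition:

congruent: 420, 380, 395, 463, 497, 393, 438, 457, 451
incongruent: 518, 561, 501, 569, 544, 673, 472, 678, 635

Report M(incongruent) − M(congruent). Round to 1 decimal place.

139.7 ms

M(congruent) = 3894/9 = 432.667
M(incongruent) = 5151/9 = 572.333
Difference = 572.333 − 432.667 = 139.667 ms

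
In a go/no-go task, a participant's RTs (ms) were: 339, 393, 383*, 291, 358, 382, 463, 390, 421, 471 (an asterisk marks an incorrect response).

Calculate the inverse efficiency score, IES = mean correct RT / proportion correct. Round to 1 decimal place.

433.1 ms

Correct trials (n=9): 339, 393, 291, 358, 382, 463, 390, 421, 471
Mean correct RT = 3508/9 = 389.7778 ms
Proportion correct = 9/10
IES = 389.7778 / (9/10) = 433.086 ms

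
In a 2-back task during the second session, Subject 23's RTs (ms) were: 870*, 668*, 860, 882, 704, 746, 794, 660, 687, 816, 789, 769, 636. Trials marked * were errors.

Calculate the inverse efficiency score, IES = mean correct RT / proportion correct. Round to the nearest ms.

Correct trials (n=11): 860, 882, 704, 746, 794, 660, 687, 816, 789, 769, 636
Mean correct RT = 8343/11 = 758.4545 ms
Proportion correct = 11/13
IES = 758.4545 / (11/13) = 896.355 ms

896 ms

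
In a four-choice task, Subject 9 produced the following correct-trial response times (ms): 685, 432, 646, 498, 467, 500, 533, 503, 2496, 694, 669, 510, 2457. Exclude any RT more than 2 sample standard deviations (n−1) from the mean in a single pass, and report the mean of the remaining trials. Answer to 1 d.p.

n = 13, ΣRT = 11090, M = 853.077
Σ(x−M)² = 6321894.92; s = √(6321894.92/12) = 725.827
Cutoffs: 853.077 ± 2·725.827 → [-598.6, 2304.7]
Outside: 2457, 2496 → excluded.
Retained (n=11): Σ = 6137, mean = 6137/11 = 557.909

557.9 ms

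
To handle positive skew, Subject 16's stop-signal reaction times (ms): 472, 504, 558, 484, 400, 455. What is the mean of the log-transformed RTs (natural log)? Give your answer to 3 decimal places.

ln(RT): 6.1570, 6.2226, 6.3244, 6.1821, 5.9915, 6.1203
Σ ln(RT) = 36.9978
Mean = 36.9978/6 = 6.16629

6.166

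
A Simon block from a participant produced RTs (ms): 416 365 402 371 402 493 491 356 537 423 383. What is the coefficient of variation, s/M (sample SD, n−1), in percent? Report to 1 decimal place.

14.1%

n = 11, Σ = 4639, M = 421.7273
Σ(x−M)² = 35590.182; s = √(35590.182/10) = 59.6575
CV = 59.6575 / 421.7273 = 0.14146 = 14.146%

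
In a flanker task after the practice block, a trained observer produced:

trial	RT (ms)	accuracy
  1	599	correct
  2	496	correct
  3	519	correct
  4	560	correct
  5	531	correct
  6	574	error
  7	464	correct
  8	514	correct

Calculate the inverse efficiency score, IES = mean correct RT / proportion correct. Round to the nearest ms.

Correct trials (n=7): 599, 496, 519, 560, 531, 464, 514
Mean correct RT = 3683/7 = 526.1429 ms
Proportion correct = 7/8
IES = 526.1429 / (7/8) = 601.306 ms

601 ms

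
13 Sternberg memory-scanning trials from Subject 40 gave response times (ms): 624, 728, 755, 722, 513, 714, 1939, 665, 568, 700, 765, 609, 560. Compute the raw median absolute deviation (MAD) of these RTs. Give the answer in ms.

Sorted: 513, 560, 568, 609, 624, 665, 700, 714, 722, 728, 755, 765, 1939 → median = 700
|x − 700|: 76, 28, 55, 22, 187, 14, 1239, 35, 132, 0, 65, 91, 140
Sorted deviations: 0, 14, 22, 28, 35, 55, 65, 76, 91, 132, 140, 187, 1239 → MAD = 65

65 ms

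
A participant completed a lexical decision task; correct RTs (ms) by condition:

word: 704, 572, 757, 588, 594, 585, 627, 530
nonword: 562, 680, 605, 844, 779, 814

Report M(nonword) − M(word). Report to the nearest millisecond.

94 ms

M(word) = 4957/8 = 619.625
M(nonword) = 4284/6 = 714.000
Difference = 714.000 − 619.625 = 94.375 ms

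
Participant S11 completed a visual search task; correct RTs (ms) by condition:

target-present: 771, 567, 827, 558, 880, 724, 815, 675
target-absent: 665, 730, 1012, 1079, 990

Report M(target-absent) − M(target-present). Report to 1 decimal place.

M(target-present) = 5817/8 = 727.125
M(target-absent) = 4476/5 = 895.200
Difference = 895.200 − 727.125 = 168.075 ms

168.1 ms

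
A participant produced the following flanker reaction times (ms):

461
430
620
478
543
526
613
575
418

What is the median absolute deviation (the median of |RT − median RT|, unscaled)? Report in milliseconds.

Sorted: 418, 430, 461, 478, 526, 543, 575, 613, 620 → median = 526
|x − 526|: 65, 96, 94, 48, 17, 0, 87, 49, 108
Sorted deviations: 0, 17, 48, 49, 65, 87, 94, 96, 108 → MAD = 65

65 ms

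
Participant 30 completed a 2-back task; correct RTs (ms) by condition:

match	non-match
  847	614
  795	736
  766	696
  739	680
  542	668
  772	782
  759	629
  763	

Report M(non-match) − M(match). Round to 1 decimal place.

-61.4 ms

M(match) = 5983/8 = 747.875
M(non-match) = 4805/7 = 686.429
Difference = 686.429 − 747.875 = -61.446 ms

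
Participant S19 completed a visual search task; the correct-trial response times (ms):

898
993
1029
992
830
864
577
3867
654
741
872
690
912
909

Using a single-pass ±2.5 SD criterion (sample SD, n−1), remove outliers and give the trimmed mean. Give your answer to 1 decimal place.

n = 14, ΣRT = 14828, M = 1059.143
Σ(x−M)² = 8723707.71; s = √(8723707.71/13) = 819.179
Cutoffs: 1059.143 ± 2.5·819.179 → [-988.8, 3107.1]
Outside: 3867 → excluded.
Retained (n=13): Σ = 10961, mean = 10961/13 = 843.154

843.2 ms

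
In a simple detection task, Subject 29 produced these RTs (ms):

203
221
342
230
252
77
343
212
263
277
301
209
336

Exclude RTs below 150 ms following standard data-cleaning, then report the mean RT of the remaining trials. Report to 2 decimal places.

265.75 ms

Excluded: 77
Retained (n=12): Σ = 3189
Mean = 3189/12 = 265.7500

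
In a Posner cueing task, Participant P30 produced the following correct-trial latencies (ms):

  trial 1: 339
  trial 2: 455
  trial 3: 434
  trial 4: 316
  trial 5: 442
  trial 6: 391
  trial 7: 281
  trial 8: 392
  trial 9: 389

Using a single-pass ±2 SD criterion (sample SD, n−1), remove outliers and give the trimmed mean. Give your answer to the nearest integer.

382 ms

n = 9, ΣRT = 3439, M = 382.111
Σ(x−M)² = 28268.89; s = √(28268.89/8) = 59.444
Cutoffs: 382.111 ± 2·59.444 → [263.2, 501.0]
No RTs fall outside the cutoffs; all 9 retained. Mean = 3439/9 = 382.111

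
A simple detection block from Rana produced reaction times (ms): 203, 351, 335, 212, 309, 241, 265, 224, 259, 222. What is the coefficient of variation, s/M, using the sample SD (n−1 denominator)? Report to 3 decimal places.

0.201

n = 10, Σ = 2621, M = 262.1000
Σ(x−M)² = 24942.900; s = √(24942.900/9) = 52.6444
CV = 52.6444 / 262.1000 = 0.20086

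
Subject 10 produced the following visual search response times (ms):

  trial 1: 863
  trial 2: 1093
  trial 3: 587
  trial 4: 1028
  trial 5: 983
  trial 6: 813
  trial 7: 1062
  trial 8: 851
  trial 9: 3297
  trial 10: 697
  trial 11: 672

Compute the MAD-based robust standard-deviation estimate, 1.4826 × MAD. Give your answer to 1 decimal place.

246.1 ms

Sorted: 587, 672, 697, 813, 851, 863, 983, 1028, 1062, 1093, 3297 → median = 863
|x − 863| sorted: 0, 12, 50, 120, 165, 166, 191, 199, 230, 276, 2434 → MAD = 166
Robust SD ≈ 1.4826 × 166 = 246.112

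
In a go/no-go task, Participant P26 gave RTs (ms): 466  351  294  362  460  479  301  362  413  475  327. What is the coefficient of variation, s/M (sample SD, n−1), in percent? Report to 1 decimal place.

n = 11, Σ = 4290, M = 390.0000
Σ(x−M)² = 50546.000; s = √(50546.000/10) = 71.0957
CV = 71.0957 / 390.0000 = 0.18230 = 18.230%

18.2%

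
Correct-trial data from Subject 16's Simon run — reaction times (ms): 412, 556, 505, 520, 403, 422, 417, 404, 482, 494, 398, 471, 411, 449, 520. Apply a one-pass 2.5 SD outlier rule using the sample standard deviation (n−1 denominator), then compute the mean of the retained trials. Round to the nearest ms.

n = 15, ΣRT = 6864, M = 457.600
Σ(x−M)² = 38463.60; s = √(38463.60/14) = 52.416
Cutoffs: 457.600 ± 2.5·52.416 → [326.6, 588.6]
No RTs fall outside the cutoffs; all 15 retained. Mean = 6864/15 = 457.600

458 ms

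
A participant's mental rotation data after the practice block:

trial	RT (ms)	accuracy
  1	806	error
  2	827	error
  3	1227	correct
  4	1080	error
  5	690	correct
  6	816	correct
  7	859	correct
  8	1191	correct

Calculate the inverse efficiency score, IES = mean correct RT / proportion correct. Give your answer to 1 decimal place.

1530.6 ms

Correct trials (n=5): 1227, 690, 816, 859, 1191
Mean correct RT = 4783/5 = 956.6000 ms
Proportion correct = 5/8
IES = 956.6000 / (5/8) = 1530.560 ms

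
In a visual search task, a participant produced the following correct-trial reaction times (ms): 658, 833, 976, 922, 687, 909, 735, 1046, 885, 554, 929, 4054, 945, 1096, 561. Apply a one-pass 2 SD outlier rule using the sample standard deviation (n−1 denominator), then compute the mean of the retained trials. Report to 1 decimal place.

n = 15, ΣRT = 15790, M = 1052.667
Σ(x−M)² = 10037557.33; s = √(10037557.33/14) = 846.740
Cutoffs: 1052.667 ± 2·846.740 → [-640.8, 2746.1]
Outside: 4054 → excluded.
Retained (n=14): Σ = 11736, mean = 11736/14 = 838.286

838.3 ms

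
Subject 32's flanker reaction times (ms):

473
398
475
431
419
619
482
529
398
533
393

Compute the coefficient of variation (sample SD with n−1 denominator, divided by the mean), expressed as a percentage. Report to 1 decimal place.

15.1%

n = 11, Σ = 5150, M = 468.1818
Σ(x−M)² = 50211.636; s = √(50211.636/10) = 70.8602
CV = 70.8602 / 468.1818 = 0.15135 = 15.135%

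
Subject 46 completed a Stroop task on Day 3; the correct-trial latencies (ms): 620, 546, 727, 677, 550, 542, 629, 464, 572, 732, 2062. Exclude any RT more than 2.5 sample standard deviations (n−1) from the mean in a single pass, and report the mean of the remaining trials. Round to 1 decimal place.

n = 11, ΣRT = 8121, M = 738.273
Σ(x−M)² = 1995914.18; s = √(1995914.18/10) = 446.757
Cutoffs: 738.273 ± 2.5·446.757 → [-378.6, 1855.2]
Outside: 2062 → excluded.
Retained (n=10): Σ = 6059, mean = 6059/10 = 605.900

605.9 ms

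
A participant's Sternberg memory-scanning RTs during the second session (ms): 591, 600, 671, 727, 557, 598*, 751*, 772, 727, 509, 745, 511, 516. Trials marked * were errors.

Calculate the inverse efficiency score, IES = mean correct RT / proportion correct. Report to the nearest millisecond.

Correct trials (n=11): 591, 600, 671, 727, 557, 772, 727, 509, 745, 511, 516
Mean correct RT = 6926/11 = 629.6364 ms
Proportion correct = 11/13
IES = 629.6364 / (11/13) = 744.116 ms

744 ms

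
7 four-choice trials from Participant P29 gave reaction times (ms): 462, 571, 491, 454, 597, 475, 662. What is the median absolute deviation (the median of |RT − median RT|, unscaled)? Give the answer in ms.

Sorted: 454, 462, 475, 491, 571, 597, 662 → median = 491
|x − 491|: 29, 80, 0, 37, 106, 16, 171
Sorted deviations: 0, 16, 29, 37, 80, 106, 171 → MAD = 37

37 ms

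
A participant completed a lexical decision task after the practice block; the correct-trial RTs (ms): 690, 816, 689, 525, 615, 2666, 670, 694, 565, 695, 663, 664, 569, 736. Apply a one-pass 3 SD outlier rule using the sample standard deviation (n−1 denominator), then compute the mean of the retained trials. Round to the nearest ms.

661 ms

n = 14, ΣRT = 11257, M = 804.071
Σ(x−M)² = 3805358.93; s = √(3805358.93/13) = 541.036
Cutoffs: 804.071 ± 3·541.036 → [-819.0, 2427.2]
Outside: 2666 → excluded.
Retained (n=13): Σ = 8591, mean = 8591/13 = 660.846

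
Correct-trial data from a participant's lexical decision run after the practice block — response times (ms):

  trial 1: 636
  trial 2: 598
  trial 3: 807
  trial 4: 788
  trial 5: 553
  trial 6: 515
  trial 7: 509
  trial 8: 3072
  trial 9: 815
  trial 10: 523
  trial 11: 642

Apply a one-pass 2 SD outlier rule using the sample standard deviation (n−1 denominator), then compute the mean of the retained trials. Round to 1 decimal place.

638.6 ms

n = 11, ΣRT = 9458, M = 859.818
Σ(x−M)² = 5519349.64; s = √(5519349.64/10) = 742.923
Cutoffs: 859.818 ± 2·742.923 → [-626.0, 2345.7]
Outside: 3072 → excluded.
Retained (n=10): Σ = 6386, mean = 6386/10 = 638.600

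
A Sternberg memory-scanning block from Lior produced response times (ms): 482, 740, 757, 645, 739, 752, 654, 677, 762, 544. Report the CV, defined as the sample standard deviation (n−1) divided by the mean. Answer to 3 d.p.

0.143

n = 10, Σ = 6752, M = 675.2000
Σ(x−M)² = 84297.600; s = √(84297.600/9) = 96.7802
CV = 96.7802 / 675.2000 = 0.14334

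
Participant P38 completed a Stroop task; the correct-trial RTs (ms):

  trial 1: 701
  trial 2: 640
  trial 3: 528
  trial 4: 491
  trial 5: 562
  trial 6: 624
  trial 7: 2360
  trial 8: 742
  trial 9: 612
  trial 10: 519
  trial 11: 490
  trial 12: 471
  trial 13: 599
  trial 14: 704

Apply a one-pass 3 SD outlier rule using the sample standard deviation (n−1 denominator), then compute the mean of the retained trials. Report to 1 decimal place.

591.0 ms

n = 14, ΣRT = 10043, M = 717.357
Σ(x−M)² = 3002095.21; s = √(3002095.21/13) = 480.552
Cutoffs: 717.357 ± 3·480.552 → [-724.3, 2159.0]
Outside: 2360 → excluded.
Retained (n=13): Σ = 7683, mean = 7683/13 = 591.000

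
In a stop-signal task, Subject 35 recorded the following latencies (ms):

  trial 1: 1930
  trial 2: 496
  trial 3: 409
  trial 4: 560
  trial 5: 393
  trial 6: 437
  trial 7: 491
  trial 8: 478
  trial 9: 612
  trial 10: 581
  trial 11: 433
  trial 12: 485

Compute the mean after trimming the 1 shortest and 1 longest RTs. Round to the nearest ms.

Sorted: 393, 409, 433, 437, 478, 485, 491, 496, 560, 581, 612, 1930
Drop lowest 1 (393) and highest 1 (1930)
Remaining (n=10): Σ = 4982, mean = 4982/10 = 498.200

498 ms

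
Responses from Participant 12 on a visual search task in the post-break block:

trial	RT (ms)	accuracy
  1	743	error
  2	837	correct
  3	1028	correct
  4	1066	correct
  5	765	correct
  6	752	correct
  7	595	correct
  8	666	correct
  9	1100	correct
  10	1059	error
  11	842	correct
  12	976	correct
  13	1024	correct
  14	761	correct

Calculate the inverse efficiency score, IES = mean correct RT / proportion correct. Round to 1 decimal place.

Correct trials (n=12): 837, 1028, 1066, 765, 752, 595, 666, 1100, 842, 976, 1024, 761
Mean correct RT = 10412/12 = 867.6667 ms
Proportion correct = 12/14
IES = 867.6667 / (12/14) = 1012.278 ms

1012.3 ms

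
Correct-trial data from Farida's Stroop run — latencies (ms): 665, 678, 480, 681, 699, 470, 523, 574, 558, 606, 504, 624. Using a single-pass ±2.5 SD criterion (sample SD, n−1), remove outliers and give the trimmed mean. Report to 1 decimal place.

588.5 ms

n = 12, ΣRT = 7062, M = 588.500
Σ(x−M)² = 74581.00; s = √(74581.00/11) = 82.341
Cutoffs: 588.500 ± 2.5·82.341 → [382.6, 794.4]
No RTs fall outside the cutoffs; all 12 retained. Mean = 7062/12 = 588.500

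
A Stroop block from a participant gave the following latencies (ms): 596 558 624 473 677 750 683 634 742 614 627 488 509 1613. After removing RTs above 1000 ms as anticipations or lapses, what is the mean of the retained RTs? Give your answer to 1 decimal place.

Excluded: 1613
Retained (n=13): Σ = 7975
Mean = 7975/13 = 613.4615

613.5 ms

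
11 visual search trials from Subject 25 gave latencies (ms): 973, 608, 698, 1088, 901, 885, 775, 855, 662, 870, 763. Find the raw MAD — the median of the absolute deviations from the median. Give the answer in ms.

Sorted: 608, 662, 698, 763, 775, 855, 870, 885, 901, 973, 1088 → median = 855
|x − 855|: 118, 247, 157, 233, 46, 30, 80, 0, 193, 15, 92
Sorted deviations: 0, 15, 30, 46, 80, 92, 118, 157, 193, 233, 247 → MAD = 92

92 ms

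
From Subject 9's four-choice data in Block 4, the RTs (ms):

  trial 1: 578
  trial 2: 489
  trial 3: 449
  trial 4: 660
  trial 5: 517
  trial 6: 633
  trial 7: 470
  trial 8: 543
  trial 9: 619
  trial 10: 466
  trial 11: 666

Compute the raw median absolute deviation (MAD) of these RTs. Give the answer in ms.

76 ms

Sorted: 449, 466, 470, 489, 517, 543, 578, 619, 633, 660, 666 → median = 543
|x − 543|: 35, 54, 94, 117, 26, 90, 73, 0, 76, 77, 123
Sorted deviations: 0, 26, 35, 54, 73, 76, 77, 90, 94, 117, 123 → MAD = 76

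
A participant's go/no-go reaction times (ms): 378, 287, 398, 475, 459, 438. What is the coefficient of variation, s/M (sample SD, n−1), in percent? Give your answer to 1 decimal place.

16.9%

n = 6, Σ = 2435, M = 405.8333
Σ(x−M)² = 23602.833; s = √(23602.833/5) = 68.7064
CV = 68.7064 / 405.8333 = 0.16930 = 16.930%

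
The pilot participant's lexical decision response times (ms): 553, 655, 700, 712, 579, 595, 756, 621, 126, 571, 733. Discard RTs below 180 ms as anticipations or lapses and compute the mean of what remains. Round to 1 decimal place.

Excluded: 126
Retained (n=10): Σ = 6475
Mean = 6475/10 = 647.5000

647.5 ms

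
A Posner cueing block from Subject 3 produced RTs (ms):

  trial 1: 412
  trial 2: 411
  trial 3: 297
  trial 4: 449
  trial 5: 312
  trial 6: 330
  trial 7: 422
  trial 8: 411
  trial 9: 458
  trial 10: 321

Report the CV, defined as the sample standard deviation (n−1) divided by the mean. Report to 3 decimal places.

0.158

n = 10, Σ = 3823, M = 382.3000
Σ(x−M)² = 32996.100; s = √(32996.100/9) = 60.5494
CV = 60.5494 / 382.3000 = 0.15838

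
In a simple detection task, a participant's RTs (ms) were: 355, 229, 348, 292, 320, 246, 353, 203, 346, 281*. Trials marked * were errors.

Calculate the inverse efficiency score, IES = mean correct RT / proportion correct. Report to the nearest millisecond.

Correct trials (n=9): 355, 229, 348, 292, 320, 246, 353, 203, 346
Mean correct RT = 2692/9 = 299.1111 ms
Proportion correct = 9/10
IES = 299.1111 / (9/10) = 332.346 ms

332 ms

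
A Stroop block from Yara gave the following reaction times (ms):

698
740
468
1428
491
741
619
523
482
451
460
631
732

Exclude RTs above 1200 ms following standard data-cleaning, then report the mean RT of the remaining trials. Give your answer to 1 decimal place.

586.3 ms

Excluded: 1428
Retained (n=12): Σ = 7036
Mean = 7036/12 = 586.3333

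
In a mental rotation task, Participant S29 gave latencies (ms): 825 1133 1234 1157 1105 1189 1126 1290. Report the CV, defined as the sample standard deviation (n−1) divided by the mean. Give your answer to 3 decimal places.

0.122

n = 8, Σ = 9059, M = 1132.3750
Σ(x−M)² = 134255.875; s = √(134255.875/7) = 138.4897
CV = 138.4897 / 1132.3750 = 0.12230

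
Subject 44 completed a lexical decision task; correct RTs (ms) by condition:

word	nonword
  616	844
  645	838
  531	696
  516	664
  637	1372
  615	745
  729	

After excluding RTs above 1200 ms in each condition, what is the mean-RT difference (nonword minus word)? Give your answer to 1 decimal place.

nonword: exclude 1372
M(word) = 4289/7 = 612.714
M(nonword) = 3787/5 = 757.400
Difference = 757.400 − 612.714 = 144.686 ms

144.7 ms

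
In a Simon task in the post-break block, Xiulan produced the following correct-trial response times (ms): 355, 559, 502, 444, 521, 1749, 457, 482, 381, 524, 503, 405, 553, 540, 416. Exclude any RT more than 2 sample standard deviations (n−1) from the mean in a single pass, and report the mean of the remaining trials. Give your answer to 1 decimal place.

n = 15, ΣRT = 8391, M = 559.400
Σ(x−M)² = 1572571.60; s = √(1572571.60/14) = 335.152
Cutoffs: 559.400 ± 2·335.152 → [-110.9, 1229.7]
Outside: 1749 → excluded.
Retained (n=14): Σ = 6642, mean = 6642/14 = 474.429

474.4 ms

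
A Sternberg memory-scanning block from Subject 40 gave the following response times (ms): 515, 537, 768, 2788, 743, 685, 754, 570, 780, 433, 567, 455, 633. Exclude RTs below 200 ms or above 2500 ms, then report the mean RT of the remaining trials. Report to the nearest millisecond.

Excluded: 2788
Retained (n=12): Σ = 7440
Mean = 7440/12 = 620.0000

620 ms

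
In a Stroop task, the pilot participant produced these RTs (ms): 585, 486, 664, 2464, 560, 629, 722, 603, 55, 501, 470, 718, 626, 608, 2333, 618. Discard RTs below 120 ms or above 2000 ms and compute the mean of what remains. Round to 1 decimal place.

599.2 ms

Excluded: 55, 2333, 2464
Retained (n=13): Σ = 7790
Mean = 7790/13 = 599.2308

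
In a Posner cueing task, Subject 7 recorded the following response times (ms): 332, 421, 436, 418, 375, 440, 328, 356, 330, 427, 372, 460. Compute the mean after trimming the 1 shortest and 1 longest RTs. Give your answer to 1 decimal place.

Sorted: 328, 330, 332, 356, 372, 375, 418, 421, 427, 436, 440, 460
Drop lowest 1 (328) and highest 1 (460)
Remaining (n=10): Σ = 3907, mean = 3907/10 = 390.700

390.7 ms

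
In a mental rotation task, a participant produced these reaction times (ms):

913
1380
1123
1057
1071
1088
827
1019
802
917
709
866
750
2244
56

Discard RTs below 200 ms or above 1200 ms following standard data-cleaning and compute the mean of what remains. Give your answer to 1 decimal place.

928.5 ms

Excluded: 56, 1380, 2244
Retained (n=12): Σ = 11142
Mean = 11142/12 = 928.5000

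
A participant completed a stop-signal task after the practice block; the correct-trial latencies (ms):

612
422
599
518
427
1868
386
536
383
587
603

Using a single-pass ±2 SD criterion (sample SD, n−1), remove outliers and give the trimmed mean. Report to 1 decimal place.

n = 11, ΣRT = 6941, M = 631.000
Σ(x−M)² = 1762894.00; s = √(1762894.00/10) = 419.868
Cutoffs: 631.000 ± 2·419.868 → [-208.7, 1470.7]
Outside: 1868 → excluded.
Retained (n=10): Σ = 5073, mean = 5073/10 = 507.300

507.3 ms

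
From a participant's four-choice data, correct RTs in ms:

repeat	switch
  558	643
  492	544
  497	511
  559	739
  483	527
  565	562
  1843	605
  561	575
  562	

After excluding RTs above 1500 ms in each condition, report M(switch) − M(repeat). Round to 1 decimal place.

repeat: exclude 1843
M(repeat) = 4277/8 = 534.625
M(switch) = 4706/8 = 588.250
Difference = 588.250 − 534.625 = 53.625 ms

53.6 ms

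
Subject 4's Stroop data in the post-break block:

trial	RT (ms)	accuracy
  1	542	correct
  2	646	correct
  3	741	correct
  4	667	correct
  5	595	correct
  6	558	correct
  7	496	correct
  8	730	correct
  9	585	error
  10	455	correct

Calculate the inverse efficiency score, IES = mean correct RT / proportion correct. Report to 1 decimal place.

Correct trials (n=9): 542, 646, 741, 667, 595, 558, 496, 730, 455
Mean correct RT = 5430/9 = 603.3333 ms
Proportion correct = 9/10
IES = 603.3333 / (9/10) = 670.370 ms

670.4 ms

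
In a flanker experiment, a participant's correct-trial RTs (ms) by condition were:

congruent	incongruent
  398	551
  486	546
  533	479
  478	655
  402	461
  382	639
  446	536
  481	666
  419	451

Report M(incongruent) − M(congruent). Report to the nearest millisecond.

M(congruent) = 4025/9 = 447.222
M(incongruent) = 4984/9 = 553.778
Difference = 553.778 − 447.222 = 106.556 ms

107 ms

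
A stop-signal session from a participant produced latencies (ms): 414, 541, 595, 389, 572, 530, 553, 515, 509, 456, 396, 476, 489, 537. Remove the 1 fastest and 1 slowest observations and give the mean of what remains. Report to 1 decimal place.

Sorted: 389, 396, 414, 456, 476, 489, 509, 515, 530, 537, 541, 553, 572, 595
Drop lowest 1 (389) and highest 1 (595)
Remaining (n=12): Σ = 5988, mean = 5988/12 = 499.000

499.0 ms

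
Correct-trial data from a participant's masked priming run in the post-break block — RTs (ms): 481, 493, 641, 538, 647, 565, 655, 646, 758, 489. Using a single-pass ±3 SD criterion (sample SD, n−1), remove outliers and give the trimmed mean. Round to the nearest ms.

591 ms

n = 10, ΣRT = 5913, M = 591.300
Σ(x−M)² = 76238.10; s = √(76238.10/9) = 92.037
Cutoffs: 591.300 ± 3·92.037 → [315.2, 867.4]
No RTs fall outside the cutoffs; all 10 retained. Mean = 5913/10 = 591.300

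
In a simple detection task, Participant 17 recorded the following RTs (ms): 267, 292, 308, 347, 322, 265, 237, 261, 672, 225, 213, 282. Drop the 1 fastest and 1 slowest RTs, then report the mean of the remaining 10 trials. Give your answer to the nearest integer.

Sorted: 213, 225, 237, 261, 265, 267, 282, 292, 308, 322, 347, 672
Drop lowest 1 (213) and highest 1 (672)
Remaining (n=10): Σ = 2806, mean = 2806/10 = 280.600

281 ms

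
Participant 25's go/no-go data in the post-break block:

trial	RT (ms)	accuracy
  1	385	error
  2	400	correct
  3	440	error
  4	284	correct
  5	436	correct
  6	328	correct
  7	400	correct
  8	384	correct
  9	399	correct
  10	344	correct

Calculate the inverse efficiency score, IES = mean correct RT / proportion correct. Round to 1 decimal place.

Correct trials (n=8): 400, 284, 436, 328, 400, 384, 399, 344
Mean correct RT = 2975/8 = 371.8750 ms
Proportion correct = 8/10
IES = 371.8750 / (8/10) = 464.844 ms

464.8 ms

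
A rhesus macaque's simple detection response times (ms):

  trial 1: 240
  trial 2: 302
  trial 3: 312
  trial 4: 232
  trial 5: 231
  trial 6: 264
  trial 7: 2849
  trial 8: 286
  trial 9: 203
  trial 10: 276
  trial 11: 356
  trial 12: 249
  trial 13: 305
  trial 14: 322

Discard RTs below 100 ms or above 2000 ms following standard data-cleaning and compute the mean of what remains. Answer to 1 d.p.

Excluded: 2849
Retained (n=13): Σ = 3578
Mean = 3578/13 = 275.2308

275.2 ms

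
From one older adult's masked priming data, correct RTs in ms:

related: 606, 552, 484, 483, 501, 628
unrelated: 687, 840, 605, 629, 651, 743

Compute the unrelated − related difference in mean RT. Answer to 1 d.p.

150.2 ms

M(related) = 3254/6 = 542.333
M(unrelated) = 4155/6 = 692.500
Difference = 692.500 − 542.333 = 150.167 ms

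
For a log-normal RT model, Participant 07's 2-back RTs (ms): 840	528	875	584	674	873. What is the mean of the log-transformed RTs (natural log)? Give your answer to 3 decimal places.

6.572

ln(RT): 6.7334, 6.2691, 6.7742, 6.3699, 6.5132, 6.7719
Σ ln(RT) = 39.4318
Mean = 39.4318/6 = 6.57196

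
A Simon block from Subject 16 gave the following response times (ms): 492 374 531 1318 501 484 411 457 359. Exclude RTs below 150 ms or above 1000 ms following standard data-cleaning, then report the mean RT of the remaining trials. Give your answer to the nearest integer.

Excluded: 1318
Retained (n=8): Σ = 3609
Mean = 3609/8 = 451.1250

451 ms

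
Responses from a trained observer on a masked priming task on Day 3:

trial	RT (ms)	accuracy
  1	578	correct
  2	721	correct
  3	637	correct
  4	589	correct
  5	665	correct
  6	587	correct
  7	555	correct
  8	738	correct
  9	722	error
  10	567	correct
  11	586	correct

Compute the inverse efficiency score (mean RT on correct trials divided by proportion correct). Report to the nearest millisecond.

685 ms

Correct trials (n=10): 578, 721, 637, 589, 665, 587, 555, 738, 567, 586
Mean correct RT = 6223/10 = 622.3000 ms
Proportion correct = 10/11
IES = 622.3000 / (10/11) = 684.530 ms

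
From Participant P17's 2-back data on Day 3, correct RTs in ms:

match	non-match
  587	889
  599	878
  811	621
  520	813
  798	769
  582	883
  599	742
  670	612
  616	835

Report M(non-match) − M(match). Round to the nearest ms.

M(match) = 5782/9 = 642.444
M(non-match) = 7042/9 = 782.444
Difference = 782.444 − 642.444 = 140.000 ms

140 ms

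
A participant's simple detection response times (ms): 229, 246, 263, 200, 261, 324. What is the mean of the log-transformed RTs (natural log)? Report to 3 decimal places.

ln(RT): 5.4337, 5.5053, 5.5722, 5.2983, 5.5645, 5.7807
Σ ln(RT) = 33.1548
Mean = 33.1548/6 = 5.52580

5.526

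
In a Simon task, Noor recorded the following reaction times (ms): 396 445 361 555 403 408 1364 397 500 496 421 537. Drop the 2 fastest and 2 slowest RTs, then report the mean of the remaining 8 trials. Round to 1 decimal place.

Sorted: 361, 396, 397, 403, 408, 421, 445, 496, 500, 537, 555, 1364
Drop lowest 2 (361, 396) and highest 2 (555, 1364)
Remaining (n=8): Σ = 3607, mean = 3607/8 = 450.875

450.9 ms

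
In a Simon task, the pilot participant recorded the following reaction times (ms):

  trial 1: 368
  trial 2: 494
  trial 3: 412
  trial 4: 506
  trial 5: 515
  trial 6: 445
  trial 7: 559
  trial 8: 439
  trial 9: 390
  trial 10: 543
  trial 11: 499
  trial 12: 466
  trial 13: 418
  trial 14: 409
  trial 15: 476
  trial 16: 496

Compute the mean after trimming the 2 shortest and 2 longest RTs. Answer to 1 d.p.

Sorted: 368, 390, 409, 412, 418, 439, 445, 466, 476, 494, 496, 499, 506, 515, 543, 559
Drop lowest 2 (368, 390) and highest 2 (543, 559)
Remaining (n=12): Σ = 5575, mean = 5575/12 = 464.583

464.6 ms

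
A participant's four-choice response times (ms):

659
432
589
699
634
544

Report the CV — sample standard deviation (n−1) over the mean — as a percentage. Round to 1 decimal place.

n = 6, Σ = 3557, M = 592.8333
Σ(x−M)² = 45610.833; s = √(45610.833/5) = 95.5100
CV = 95.5100 / 592.8333 = 0.16111 = 16.111%

16.1%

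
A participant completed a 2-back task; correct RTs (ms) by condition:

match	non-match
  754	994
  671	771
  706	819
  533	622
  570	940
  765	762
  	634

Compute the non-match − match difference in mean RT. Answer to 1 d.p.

125.2 ms

M(match) = 3999/6 = 666.500
M(non-match) = 5542/7 = 791.714
Difference = 791.714 − 666.500 = 125.214 ms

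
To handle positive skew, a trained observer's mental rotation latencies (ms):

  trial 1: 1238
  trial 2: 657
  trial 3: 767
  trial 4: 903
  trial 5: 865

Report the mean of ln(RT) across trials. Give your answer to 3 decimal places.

ln(RT): 7.1213, 6.4877, 6.6425, 6.8057, 6.7627
Σ ln(RT) = 33.8199
Mean = 33.8199/5 = 6.76398

6.764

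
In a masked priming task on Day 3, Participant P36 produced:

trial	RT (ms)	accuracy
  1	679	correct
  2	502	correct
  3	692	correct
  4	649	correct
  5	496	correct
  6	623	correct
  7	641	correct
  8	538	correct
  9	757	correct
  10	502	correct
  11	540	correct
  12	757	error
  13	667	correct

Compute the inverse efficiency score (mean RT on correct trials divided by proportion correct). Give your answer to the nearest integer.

Correct trials (n=12): 679, 502, 692, 649, 496, 623, 641, 538, 757, 502, 540, 667
Mean correct RT = 7286/12 = 607.1667 ms
Proportion correct = 12/13
IES = 607.1667 / (12/13) = 657.764 ms

658 ms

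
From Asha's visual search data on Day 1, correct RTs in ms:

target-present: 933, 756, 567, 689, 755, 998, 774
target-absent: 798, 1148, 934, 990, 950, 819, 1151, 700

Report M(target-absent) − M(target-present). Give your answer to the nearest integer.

155 ms

M(target-present) = 5472/7 = 781.714
M(target-absent) = 7490/8 = 936.250
Difference = 936.250 − 781.714 = 154.536 ms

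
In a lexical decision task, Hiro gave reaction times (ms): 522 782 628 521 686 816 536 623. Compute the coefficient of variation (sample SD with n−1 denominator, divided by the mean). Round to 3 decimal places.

0.180

n = 8, Σ = 5114, M = 639.2500
Σ(x−M)² = 92585.500; s = √(92585.500/7) = 115.0065
CV = 115.0065 / 639.2500 = 0.17991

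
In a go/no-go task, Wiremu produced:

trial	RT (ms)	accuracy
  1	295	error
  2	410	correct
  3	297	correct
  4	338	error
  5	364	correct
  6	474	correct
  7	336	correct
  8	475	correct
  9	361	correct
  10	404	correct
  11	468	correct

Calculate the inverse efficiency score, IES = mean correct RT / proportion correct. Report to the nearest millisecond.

487 ms

Correct trials (n=9): 410, 297, 364, 474, 336, 475, 361, 404, 468
Mean correct RT = 3589/9 = 398.7778 ms
Proportion correct = 9/11
IES = 398.7778 / (9/11) = 487.395 ms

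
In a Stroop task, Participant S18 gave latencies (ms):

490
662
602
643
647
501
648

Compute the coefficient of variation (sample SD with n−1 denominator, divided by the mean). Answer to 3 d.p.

n = 7, Σ = 4193, M = 599.0000
Σ(x−M)² = 32104.000; s = √(32104.000/6) = 73.1483
CV = 73.1483 / 599.0000 = 0.12212

0.122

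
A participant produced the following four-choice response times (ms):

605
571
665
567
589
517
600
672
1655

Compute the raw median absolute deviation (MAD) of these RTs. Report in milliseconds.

33 ms

Sorted: 517, 567, 571, 589, 600, 605, 665, 672, 1655 → median = 600
|x − 600|: 5, 29, 65, 33, 11, 83, 0, 72, 1055
Sorted deviations: 0, 5, 11, 29, 33, 65, 72, 83, 1055 → MAD = 33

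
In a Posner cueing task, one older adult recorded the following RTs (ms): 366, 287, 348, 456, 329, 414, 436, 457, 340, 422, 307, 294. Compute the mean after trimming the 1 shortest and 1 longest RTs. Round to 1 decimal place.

371.2 ms

Sorted: 287, 294, 307, 329, 340, 348, 366, 414, 422, 436, 456, 457
Drop lowest 1 (287) and highest 1 (457)
Remaining (n=10): Σ = 3712, mean = 3712/10 = 371.200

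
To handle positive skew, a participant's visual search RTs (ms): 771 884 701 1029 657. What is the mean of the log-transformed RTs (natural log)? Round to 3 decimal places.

ln(RT): 6.6477, 6.7845, 6.5525, 6.9363, 6.4877
Σ ln(RT) = 33.4087
Mean = 33.4087/5 = 6.68174

6.682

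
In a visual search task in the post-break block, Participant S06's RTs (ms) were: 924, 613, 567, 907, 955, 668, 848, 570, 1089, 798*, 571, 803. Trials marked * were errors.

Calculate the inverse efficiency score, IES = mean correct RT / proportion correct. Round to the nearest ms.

844 ms

Correct trials (n=11): 924, 613, 567, 907, 955, 668, 848, 570, 1089, 571, 803
Mean correct RT = 8515/11 = 774.0909 ms
Proportion correct = 11/12
IES = 774.0909 / (11/12) = 844.463 ms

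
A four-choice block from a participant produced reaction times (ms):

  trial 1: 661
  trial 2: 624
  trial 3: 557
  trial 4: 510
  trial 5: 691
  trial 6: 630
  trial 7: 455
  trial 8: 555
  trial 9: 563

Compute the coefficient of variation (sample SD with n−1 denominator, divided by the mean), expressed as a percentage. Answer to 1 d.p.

n = 9, Σ = 5246, M = 582.8889
Σ(x−M)² = 45210.889; s = √(45210.889/8) = 75.1755
CV = 75.1755 / 582.8889 = 0.12897 = 12.897%

12.9%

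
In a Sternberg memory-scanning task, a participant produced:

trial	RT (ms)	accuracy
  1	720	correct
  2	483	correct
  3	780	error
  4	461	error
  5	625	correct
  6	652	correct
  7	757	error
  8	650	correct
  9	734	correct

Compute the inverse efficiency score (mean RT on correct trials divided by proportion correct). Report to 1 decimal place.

966.0 ms

Correct trials (n=6): 720, 483, 625, 652, 650, 734
Mean correct RT = 3864/6 = 644.0000 ms
Proportion correct = 6/9
IES = 644.0000 / (6/9) = 966.000 ms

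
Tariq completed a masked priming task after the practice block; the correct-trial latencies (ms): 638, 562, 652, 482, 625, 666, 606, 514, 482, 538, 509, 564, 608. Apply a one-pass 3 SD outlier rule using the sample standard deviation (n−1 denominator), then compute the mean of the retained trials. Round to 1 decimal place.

n = 13, ΣRT = 7446, M = 572.769
Σ(x−M)² = 49698.31; s = √(49698.31/12) = 64.355
Cutoffs: 572.769 ± 3·64.355 → [379.7, 765.8]
No RTs fall outside the cutoffs; all 13 retained. Mean = 7446/13 = 572.769

572.8 ms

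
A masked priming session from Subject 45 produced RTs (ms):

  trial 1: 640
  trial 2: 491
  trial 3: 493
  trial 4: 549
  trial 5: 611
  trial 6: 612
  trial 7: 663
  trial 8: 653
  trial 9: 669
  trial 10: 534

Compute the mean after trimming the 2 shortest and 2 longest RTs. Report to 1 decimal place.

599.8 ms

Sorted: 491, 493, 534, 549, 611, 612, 640, 653, 663, 669
Drop lowest 2 (491, 493) and highest 2 (663, 669)
Remaining (n=6): Σ = 3599, mean = 3599/6 = 599.833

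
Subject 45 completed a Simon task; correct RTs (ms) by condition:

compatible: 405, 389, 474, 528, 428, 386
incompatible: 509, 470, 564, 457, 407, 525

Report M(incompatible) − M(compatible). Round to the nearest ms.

M(compatible) = 2610/6 = 435.000
M(incompatible) = 2932/6 = 488.667
Difference = 488.667 − 435.000 = 53.667 ms

54 ms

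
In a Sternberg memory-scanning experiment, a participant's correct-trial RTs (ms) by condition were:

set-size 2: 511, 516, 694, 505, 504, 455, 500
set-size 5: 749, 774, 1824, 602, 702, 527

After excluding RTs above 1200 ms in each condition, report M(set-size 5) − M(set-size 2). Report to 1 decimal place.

set-size 5: exclude 1824
M(set-size 2) = 3685/7 = 526.429
M(set-size 5) = 3354/5 = 670.800
Difference = 670.800 − 526.429 = 144.371 ms

144.4 ms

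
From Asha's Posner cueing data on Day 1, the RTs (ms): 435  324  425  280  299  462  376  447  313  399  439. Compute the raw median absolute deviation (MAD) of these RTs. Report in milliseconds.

48 ms

Sorted: 280, 299, 313, 324, 376, 399, 425, 435, 439, 447, 462 → median = 399
|x − 399|: 36, 75, 26, 119, 100, 63, 23, 48, 86, 0, 40
Sorted deviations: 0, 23, 26, 36, 40, 48, 63, 75, 86, 100, 119 → MAD = 48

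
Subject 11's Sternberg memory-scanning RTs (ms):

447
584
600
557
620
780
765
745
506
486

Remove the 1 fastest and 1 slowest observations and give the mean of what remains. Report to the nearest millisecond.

608 ms

Sorted: 447, 486, 506, 557, 584, 600, 620, 745, 765, 780
Drop lowest 1 (447) and highest 1 (780)
Remaining (n=8): Σ = 4863, mean = 4863/8 = 607.875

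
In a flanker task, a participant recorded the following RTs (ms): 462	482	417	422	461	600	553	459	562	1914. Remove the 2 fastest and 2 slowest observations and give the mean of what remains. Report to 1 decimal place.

Sorted: 417, 422, 459, 461, 462, 482, 553, 562, 600, 1914
Drop lowest 2 (417, 422) and highest 2 (600, 1914)
Remaining (n=6): Σ = 2979, mean = 2979/6 = 496.500

496.5 ms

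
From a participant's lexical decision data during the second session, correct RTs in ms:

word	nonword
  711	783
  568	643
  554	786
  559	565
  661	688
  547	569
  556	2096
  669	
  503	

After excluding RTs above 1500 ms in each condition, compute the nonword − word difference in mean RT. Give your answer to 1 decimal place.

nonword: exclude 2096
M(word) = 5328/9 = 592.000
M(nonword) = 4034/6 = 672.333
Difference = 672.333 − 592.000 = 80.333 ms

80.3 ms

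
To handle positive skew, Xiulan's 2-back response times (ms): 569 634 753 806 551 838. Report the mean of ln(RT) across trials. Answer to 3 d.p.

ln(RT): 6.3439, 6.4520, 6.6241, 6.6921, 6.3117, 6.7310
Σ ln(RT) = 39.1548
Mean = 39.1548/6 = 6.52581

6.526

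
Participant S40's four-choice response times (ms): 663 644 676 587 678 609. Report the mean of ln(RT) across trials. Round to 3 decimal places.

ln(RT): 6.4968, 6.4677, 6.5162, 6.3750, 6.5191, 6.4118
Σ ln(RT) = 38.7867
Mean = 38.7867/6 = 6.46444

6.464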